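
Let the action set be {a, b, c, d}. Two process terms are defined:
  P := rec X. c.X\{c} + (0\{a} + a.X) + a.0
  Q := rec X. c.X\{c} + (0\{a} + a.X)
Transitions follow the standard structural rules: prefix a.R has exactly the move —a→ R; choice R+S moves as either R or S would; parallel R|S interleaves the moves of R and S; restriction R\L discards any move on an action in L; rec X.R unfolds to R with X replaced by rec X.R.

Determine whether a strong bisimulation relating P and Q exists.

Reachable graph of P (4 states):
  m0 = rec X. c.X\{c} + (0\{a} + a.X) + a.0 → —a→ m0, —a→ m1, —c→ m2
  m1 = 0 → ∅
  m2 = (rec X. c.X\{c} + (0\{a} + a.X) + a.0)\{c} → —a→ m2, —a→ m3
  m3 = 0\{c} → ∅
Reachable graph of Q (2 states):
  n0 = rec X. c.X\{c} + (0\{a} + a.X) → —a→ n0, —c→ n1
  n1 = (rec X. c.X\{c} + (0\{a} + a.X))\{c} → —a→ n1
Bisimilarity quotient blocks:
  B0 = {m0}
  B1 = {m1, m3}
  B2 = {m2}
  B3 = {n0}
  B4 = {n1}
m0 ∈ B0, n0 ∈ B3 → different blocks

not bisimilar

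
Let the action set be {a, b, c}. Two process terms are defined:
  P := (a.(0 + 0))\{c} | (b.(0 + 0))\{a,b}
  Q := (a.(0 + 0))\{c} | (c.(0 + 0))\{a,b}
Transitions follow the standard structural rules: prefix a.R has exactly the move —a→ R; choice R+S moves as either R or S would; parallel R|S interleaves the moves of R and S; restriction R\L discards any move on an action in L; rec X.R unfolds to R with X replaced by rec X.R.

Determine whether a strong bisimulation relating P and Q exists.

LTS(P): 2 reachable states
  s0 = (a.(0 + 0))\{c} | (b.(0 + 0))\{a,b} :: -a-> s1
  s1 = (0 + 0)\{c} | (b.(0 + 0))\{a,b} :: stopped
LTS(Q): 4 reachable states
  t0 = (a.(0 + 0))\{c} | (c.(0 + 0))\{a,b} :: -a-> t1, -c-> t2
  t1 = (0 + 0)\{c} | (c.(0 + 0))\{a,b} :: -c-> t3
  t2 = (a.(0 + 0))\{c} | (0 + 0)\{a,b} :: -a-> t3
  t3 = (0 + 0)\{c} | (0 + 0)\{a,b} :: stopped
Partition-refinement fixed point:
  B0 = {s0, t2}
  B1 = {s1, t3}
  B2 = {t0}
  B3 = {t1}
s0 ∈ B0, t0 ∈ B2 → different blocks

NO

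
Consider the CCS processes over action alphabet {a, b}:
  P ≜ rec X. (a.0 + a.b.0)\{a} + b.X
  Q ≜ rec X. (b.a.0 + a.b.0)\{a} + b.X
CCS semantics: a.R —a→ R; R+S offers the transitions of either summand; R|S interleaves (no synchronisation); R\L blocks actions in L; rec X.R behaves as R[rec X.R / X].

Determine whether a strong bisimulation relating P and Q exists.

P's transition system — 1 states:
  s0 = rec X. (a.0 + a.b.0)\{a} + b.X :: --b--▸ s0
Q's transition system — 2 states:
  t0 = rec X. (b.a.0 + a.b.0)\{a} + b.X :: --b--▸ t0, --b--▸ t1
  t1 = (a.0)\{a} :: ∅
Bisimilarity quotient blocks:
  B0 = {s0}
  B1 = {t0}
  B2 = {t1}
s0 ∈ B0, t0 ∈ B1 → different blocks

P ≁ Q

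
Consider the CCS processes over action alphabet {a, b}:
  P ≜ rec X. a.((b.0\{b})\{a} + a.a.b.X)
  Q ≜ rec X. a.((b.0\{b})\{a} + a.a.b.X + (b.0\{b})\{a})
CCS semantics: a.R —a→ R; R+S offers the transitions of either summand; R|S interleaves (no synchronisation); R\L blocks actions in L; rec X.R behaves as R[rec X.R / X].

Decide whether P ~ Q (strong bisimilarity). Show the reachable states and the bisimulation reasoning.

bisimilar

Reachable graph of P (5 states):
  p0 = rec X. a.((b.0\{b})\{a} + a.a.b.X) ⊢ —a→ p1
  p1 = (b.0\{b})\{a} + a.a.b.(rec X. a.((b.0\{b})\{a} + a.a.b.X)) ⊢ —a→ p2, —b→ p3
  p2 = a.b.(rec X. a.((b.0\{b})\{a} + a.a.b.X)) ⊢ —a→ p4
  p3 = 0\{b}\{a} ⊢ (no moves)
  p4 = b.(rec X. a.((b.0\{b})\{a} + a.a.b.X)) ⊢ —b→ p0
Reachable graph of Q (5 states):
  q0 = rec X. a.((b.0\{b})\{a} + a.a.b.X + (b.0\{b})\{a}) ⊢ —a→ q1
  q1 = (b.0\{b})\{a} + a.a.b.(rec X. a.((b.0\{b})\{a} + a.a.b.X + (b.0\{b})\{a})) + (b.0\{b})\{a} ⊢ —a→ q2, —b→ q3
  q2 = a.b.(rec X. a.((b.0\{b})\{a} + a.a.b.X + (b.0\{b})\{a})) ⊢ —a→ q4
  q3 = 0\{b}\{a} ⊢ (no moves)
  q4 = b.(rec X. a.((b.0\{b})\{a} + a.a.b.X + (b.0\{b})\{a})) ⊢ —b→ q0
Bisimilarity quotient blocks:
  B0 = {p0, q0}
  B1 = {p1, q1}
  B2 = {p2, q2}
  B3 = {p4, q4}
  B4 = {p3, q3}
p0 ∈ B0, q0 ∈ B0 → same block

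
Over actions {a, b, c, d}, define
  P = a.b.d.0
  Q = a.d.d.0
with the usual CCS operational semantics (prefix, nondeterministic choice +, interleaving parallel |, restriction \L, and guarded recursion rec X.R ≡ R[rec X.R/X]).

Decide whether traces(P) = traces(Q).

trace-distinct — witness ⟨ab⟩

LTS(P): 4 reachable states
  u0 = a.b.d.0 has moves ··a··> u1
  u1 = b.d.0 has moves ··b··> u2
  u2 = d.0 has moves ··d··> u3
  u3 = 0 has moves deadlocked
LTS(Q): 4 reachable states
  v0 = a.d.d.0 has moves ··a··> v1
  v1 = d.d.0 has moves ··d··> v2
  v2 = d.0 has moves ··d··> v3
  v3 = 0 has moves deadlocked
Executing ab from P (initial set {u0}):
  step 1 (a): {u1}
  step 2 (b): {u2}
  P completes σ.
Executing ab from Q (initial set {v0}):
  step 1 (a): {v1}
  step 2 (b): ∅ (Q stuck)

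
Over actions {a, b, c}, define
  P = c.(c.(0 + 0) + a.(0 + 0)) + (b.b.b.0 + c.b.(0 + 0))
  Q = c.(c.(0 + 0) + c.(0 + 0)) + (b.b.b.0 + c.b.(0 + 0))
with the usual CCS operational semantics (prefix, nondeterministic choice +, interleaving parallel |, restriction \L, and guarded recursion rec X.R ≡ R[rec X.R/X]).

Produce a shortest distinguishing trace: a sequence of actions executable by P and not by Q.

ca

P's transition system — 7 states:
  s0 = c.(c.(0 + 0) + a.(0 + 0)) + (b.b.b.0 + c.b.(0 + 0)) :: =b=> s1, =c=> s2, =c=> s3
  s1 = b.b.0 :: =b=> s4
  s2 = b.(0 + 0) :: =b=> s5
  s3 = c.(0 + 0) + a.(0 + 0) :: =a=> s5, =c=> s5
  s4 = b.0 :: =b=> s6
  s5 = 0 + 0 :: ∅
  s6 = 0 :: ∅
Q's transition system — 7 states:
  t0 = c.(c.(0 + 0) + c.(0 + 0)) + (b.b.b.0 + c.b.(0 + 0)) :: =b=> t1, =c=> t2, =c=> t3
  t1 = b.b.0 :: =b=> t4
  t2 = b.(0 + 0) :: =b=> t5
  t3 = c.(0 + 0) + c.(0 + 0) :: =c=> t5
  t4 = b.0 :: =b=> t6
  t5 = 0 + 0 :: ∅
  t6 = 0 :: ∅
Run σ = ⟨ca⟩ on P: start {s0}
  after c @ step 1: {s2, s3}
  after a @ step 2: {s5}
  ✓ P
Run σ = ⟨ca⟩ on Q: start {t0}
  after c @ step 1: {t2, t3}
  after a @ step 2: ∅  — Q cannot continue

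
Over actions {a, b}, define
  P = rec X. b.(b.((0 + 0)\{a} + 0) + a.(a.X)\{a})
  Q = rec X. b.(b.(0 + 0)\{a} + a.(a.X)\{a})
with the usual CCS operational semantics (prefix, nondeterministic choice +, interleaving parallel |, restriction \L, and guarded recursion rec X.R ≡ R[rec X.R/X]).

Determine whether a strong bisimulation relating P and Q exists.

LTS(P): 4 reachable states
  p0 = rec X. b.(b.((0 + 0)\{a} + 0) + a.(a.X)\{a}) has moves ··b··> p1
  p1 = b.((0 + 0)\{a} + 0) + a.(a.(rec X. b.(b.((0 + 0)\{a} + 0) + a.(a.X)\{a})))\{a} has moves ··a··> p2, ··b··> p3
  p2 = (a.(rec X. b.(b.((0 + 0)\{a} + 0) + a.(a.X)\{a})))\{a} has moves deadlocked
  p3 = (0 + 0)\{a} + 0 has moves deadlocked
LTS(Q): 4 reachable states
  q0 = rec X. b.(b.(0 + 0)\{a} + a.(a.X)\{a}) has moves ··b··> q1
  q1 = b.(0 + 0)\{a} + a.(a.(rec X. b.(b.(0 + 0)\{a} + a.(a.X)\{a})))\{a} has moves ··a··> q2, ··b··> q3
  q2 = (a.(rec X. b.(b.(0 + 0)\{a} + a.(a.X)\{a})))\{a} has moves deadlocked
  q3 = (0 + 0)\{a} has moves deadlocked
Bisimilarity quotient blocks:
  B0 = {p0, q0}
  B1 = {p1, q1}
  B2 = {p2, p3, q2, q3}
p0 ∈ B0, q0 ∈ B0 → same block

bisimilar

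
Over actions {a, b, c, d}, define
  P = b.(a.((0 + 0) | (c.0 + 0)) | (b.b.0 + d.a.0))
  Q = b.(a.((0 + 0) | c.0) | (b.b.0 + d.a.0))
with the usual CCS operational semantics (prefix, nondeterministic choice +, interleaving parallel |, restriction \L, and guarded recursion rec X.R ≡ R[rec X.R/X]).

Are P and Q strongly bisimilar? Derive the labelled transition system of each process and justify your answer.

bisimilar

Reachable graph of P (13 states):
  p0 = b.(a.((0 + 0) | (c.0 + 0)) | (b.b.0 + d.a.0)) ⊢ ··b··> p1
  p1 = a.((0 + 0) | (c.0 + 0)) | (b.b.0 + d.a.0) ⊢ ··a··> p2, ··b··> p3, ··d··> p4
  p2 = (0 + 0) | (c.0 + 0) | (b.b.0 + d.a.0) ⊢ ··b··> p5, ··c··> p6, ··d··> p7
  p3 = a.((0 + 0) | (c.0 + 0)) | b.0 ⊢ ··a··> p5, ··b··> p8
  p4 = a.((0 + 0) | (c.0 + 0)) | a.0 ⊢ ··a··> p7, ··a··> p8
  p5 = (0 + 0) | (c.0 + 0) | b.0 ⊢ ··b··> p9, ··c··> p10
  p6 = (0 + 0) | 0 | (b.b.0 + d.a.0) ⊢ ··b··> p10, ··d··> p11
  p7 = (0 + 0) | (c.0 + 0) | a.0 ⊢ ··a··> p9, ··c··> p11
  p8 = a.((0 + 0) | (c.0 + 0)) | 0 ⊢ ··a··> p9
  p9 = (0 + 0) | (c.0 + 0) | 0 ⊢ ··c··> p12
  p10 = (0 + 0) | 0 | b.0 ⊢ ··b··> p12
  p11 = (0 + 0) | 0 | a.0 ⊢ ··a··> p12
  p12 = (0 + 0) | 0 | 0 ⊢ (no moves)
Reachable graph of Q (13 states):
  q0 = b.(a.((0 + 0) | c.0) | (b.b.0 + d.a.0)) ⊢ ··b··> q1
  q1 = a.((0 + 0) | c.0) | (b.b.0 + d.a.0) ⊢ ··a··> q2, ··b··> q3, ··d··> q4
  q2 = (0 + 0) | c.0 | (b.b.0 + d.a.0) ⊢ ··b··> q5, ··c··> q6, ··d··> q7
  q3 = a.((0 + 0) | c.0) | b.0 ⊢ ··a··> q5, ··b··> q8
  q4 = a.((0 + 0) | c.0) | a.0 ⊢ ··a··> q7, ··a··> q8
  q5 = (0 + 0) | c.0 | b.0 ⊢ ··b··> q9, ··c··> q10
  q6 = (0 + 0) | 0 | (b.b.0 + d.a.0) ⊢ ··b··> q10, ··d··> q11
  q7 = (0 + 0) | c.0 | a.0 ⊢ ··a··> q9, ··c··> q11
  q8 = a.((0 + 0) | c.0) | 0 ⊢ ··a··> q9
  q9 = (0 + 0) | c.0 | 0 ⊢ ··c··> q12
  q10 = (0 + 0) | 0 | b.0 ⊢ ··b··> q12
  q11 = (0 + 0) | 0 | a.0 ⊢ ··a··> q12
  q12 = (0 + 0) | 0 | 0 ⊢ (no moves)
Bisimilarity quotient blocks:
  B0 = {p0, q0}
  B1 = {p1, q1}
  B2 = {p3, q3}
  B3 = {p8, q8}
  B4 = {p9, q9}
  B5 = {p12, q12}
  B6 = {p5, q5}
  B7 = {p10, q10}
  B8 = {p4, q4}
  B9 = {p7, q7}
  B10 = {p11, q11}
  B11 = {p2, q2}
  B12 = {p6, q6}
p0 ∈ B0, q0 ∈ B0 → same block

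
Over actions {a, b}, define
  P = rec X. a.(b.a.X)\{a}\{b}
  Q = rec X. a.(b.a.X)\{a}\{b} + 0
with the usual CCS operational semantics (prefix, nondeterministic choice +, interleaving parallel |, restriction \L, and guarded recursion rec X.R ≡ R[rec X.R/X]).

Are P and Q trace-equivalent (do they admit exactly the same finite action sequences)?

trace-equivalent

Reachable graph of P (2 states):
  m0 = rec X. a.(b.a.X)\{a}\{b} | =a=> m1
  m1 = (b.a.(rec X. a.(b.a.X)\{a}\{b}))\{a}\{b} | (no moves)
Reachable graph of Q (2 states):
  n0 = rec X. a.(b.a.X)\{a}\{b} + 0 | =a=> n1
  n1 = (b.a.(rec X. a.(b.a.X)\{a}\{b} + 0))\{a}\{b} | (no moves)
Partition-refinement fixed point:
  B0 = {m0, n0}
  B1 = {m1, n1}
m0 ∈ B0, n0 ∈ B0 → same block
Bisimilar ⇒ trace-equivalent.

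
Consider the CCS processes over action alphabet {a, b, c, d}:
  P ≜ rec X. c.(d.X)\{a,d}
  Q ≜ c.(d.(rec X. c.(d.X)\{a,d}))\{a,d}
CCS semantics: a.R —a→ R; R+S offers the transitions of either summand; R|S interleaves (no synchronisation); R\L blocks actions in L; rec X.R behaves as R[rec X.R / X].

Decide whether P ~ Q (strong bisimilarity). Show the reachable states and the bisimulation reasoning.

P's transition system — 2 states:
  u0 = rec X. c.(d.X)\{a,d} ⊢ --c--▸ u1
  u1 = (d.(rec X. c.(d.X)\{a,d}))\{a,d} ⊢ deadlocked
Q's transition system — 2 states:
  v0 = c.(d.(rec X. c.(d.X)\{a,d}))\{a,d} ⊢ --c--▸ v1
  v1 = (d.(rec X. c.(d.X)\{a,d}))\{a,d} ⊢ deadlocked
Coarsest stable partition (strong bisimilarity classes):
  B0 = {u0, v0}
  B1 = {u1, v1}
u0 ∈ B0, v0 ∈ B0 → same block

bisimilar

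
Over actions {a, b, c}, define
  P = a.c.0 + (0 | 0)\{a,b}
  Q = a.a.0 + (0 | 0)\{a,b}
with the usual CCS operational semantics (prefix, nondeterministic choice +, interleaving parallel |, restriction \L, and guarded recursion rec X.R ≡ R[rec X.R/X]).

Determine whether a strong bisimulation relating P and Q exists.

P ≁ Q

LTS(P): 3 reachable states
  p0 = a.c.0 + (0 | 0)\{a,b} | --a--▸ p1
  p1 = c.0 | --c--▸ p2
  p2 = 0 | (no moves)
LTS(Q): 3 reachable states
  q0 = a.a.0 + (0 | 0)\{a,b} | --a--▸ q1
  q1 = a.0 | --a--▸ q2
  q2 = 0 | (no moves)
Coarsest stable partition (strong bisimilarity classes):
  B0 = {p0}
  B1 = {p1}
  B2 = {p2, q2}
  B3 = {q0}
  B4 = {q1}
p0 ∈ B0, q0 ∈ B3 → different blocks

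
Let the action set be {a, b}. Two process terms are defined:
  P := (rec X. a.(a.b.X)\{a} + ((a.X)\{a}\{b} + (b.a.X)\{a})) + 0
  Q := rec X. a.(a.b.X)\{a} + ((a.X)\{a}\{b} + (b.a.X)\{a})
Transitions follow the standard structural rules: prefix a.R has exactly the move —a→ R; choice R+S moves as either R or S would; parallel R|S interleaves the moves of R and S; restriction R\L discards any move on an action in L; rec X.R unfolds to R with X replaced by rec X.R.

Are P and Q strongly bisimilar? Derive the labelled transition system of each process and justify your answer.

YES

LTS(P): 3 reachable states
  u0 = (rec X. a.(a.b.X)\{a} + ((a.X)\{a}\{b} + (b.a.X)\{a})) + 0 | -a-> u1, -b-> u2
  u1 = (a.b.(rec X. a.(a.b.X)\{a} + ((a.X)\{a}\{b} + (b.a.X)\{a})))\{a} | ·
  u2 = (a.(rec X. a.(a.b.X)\{a} + ((a.X)\{a}\{b} + (b.a.X)\{a})))\{a} | ·
LTS(Q): 3 reachable states
  v0 = rec X. a.(a.b.X)\{a} + ((a.X)\{a}\{b} + (b.a.X)\{a}) | -a-> v1, -b-> v2
  v1 = (a.b.(rec X. a.(a.b.X)\{a} + ((a.X)\{a}\{b} + (b.a.X)\{a})))\{a} | ·
  v2 = (a.(rec X. a.(a.b.X)\{a} + ((a.X)\{a}\{b} + (b.a.X)\{a})))\{a} | ·
Partition-refinement fixed point:
  B0 = {u0, v0}
  B1 = {u1, u2, v1, v2}
u0 ∈ B0, v0 ∈ B0 → same block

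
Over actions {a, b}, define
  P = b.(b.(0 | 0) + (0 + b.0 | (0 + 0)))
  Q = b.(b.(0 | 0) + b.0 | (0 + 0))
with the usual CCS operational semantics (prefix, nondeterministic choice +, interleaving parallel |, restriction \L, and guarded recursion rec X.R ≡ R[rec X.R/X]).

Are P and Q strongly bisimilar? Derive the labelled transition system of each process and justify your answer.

P's transition system — 4 states:
  p0 = b.(b.(0 | 0) + (0 + b.0 | (0 + 0))) | -b-> p1
  p1 = b.(0 | 0) + (0 + b.0 | (0 + 0)) | -b-> p2, -b-> p3
  p2 = 0 | (0 + 0) | (no moves)
  p3 = 0 | 0 | (no moves)
Q's transition system — 4 states:
  q0 = b.(b.(0 | 0) + b.0 | (0 + 0)) | -b-> q1
  q1 = b.(0 | 0) + b.0 | (0 + 0) | -b-> q2, -b-> q3
  q2 = 0 | (0 + 0) | (no moves)
  q3 = 0 | 0 | (no moves)
Partition-refinement fixed point:
  B0 = {p0, q0}
  B1 = {p1, q1}
  B2 = {p2, p3, q2, q3}
p0 ∈ B0, q0 ∈ B0 → same block

YES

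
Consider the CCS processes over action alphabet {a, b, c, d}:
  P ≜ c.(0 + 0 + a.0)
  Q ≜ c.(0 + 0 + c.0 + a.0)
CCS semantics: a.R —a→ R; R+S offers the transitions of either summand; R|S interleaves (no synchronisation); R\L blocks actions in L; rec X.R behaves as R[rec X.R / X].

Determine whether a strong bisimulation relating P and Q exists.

Reachable graph of P (3 states):
  m0 = c.(0 + 0 + a.0) | —c→ m1
  m1 = 0 + 0 + a.0 | —a→ m2
  m2 = 0 | ·
Reachable graph of Q (3 states):
  n0 = c.(0 + 0 + c.0 + a.0) | —c→ n1
  n1 = 0 + 0 + c.0 + a.0 | —a→ n2, —c→ n2
  n2 = 0 | ·
Partition-refinement fixed point:
  B0 = {m0}
  B1 = {m1}
  B2 = {m2, n2}
  B3 = {n0}
  B4 = {n1}
m0 ∈ B0, n0 ∈ B3 → different blocks

not bisimilar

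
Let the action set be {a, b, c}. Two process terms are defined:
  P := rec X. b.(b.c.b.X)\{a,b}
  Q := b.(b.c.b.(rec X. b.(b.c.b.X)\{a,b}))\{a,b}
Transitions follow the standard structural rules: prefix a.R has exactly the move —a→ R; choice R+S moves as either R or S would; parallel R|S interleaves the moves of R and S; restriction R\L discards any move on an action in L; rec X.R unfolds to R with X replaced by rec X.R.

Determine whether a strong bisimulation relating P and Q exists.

LTS(P): 2 reachable states
  m0 = rec X. b.(b.c.b.X)\{a,b} ⊢ —b→ m1
  m1 = (b.c.b.(rec X. b.(b.c.b.X)\{a,b}))\{a,b} ⊢ ·
LTS(Q): 2 reachable states
  n0 = b.(b.c.b.(rec X. b.(b.c.b.X)\{a,b}))\{a,b} ⊢ —b→ n1
  n1 = (b.c.b.(rec X. b.(b.c.b.X)\{a,b}))\{a,b} ⊢ ·
Partition-refinement fixed point:
  B0 = {m0, n0}
  B1 = {m1, n1}
m0 ∈ B0, n0 ∈ B0 → same block

YES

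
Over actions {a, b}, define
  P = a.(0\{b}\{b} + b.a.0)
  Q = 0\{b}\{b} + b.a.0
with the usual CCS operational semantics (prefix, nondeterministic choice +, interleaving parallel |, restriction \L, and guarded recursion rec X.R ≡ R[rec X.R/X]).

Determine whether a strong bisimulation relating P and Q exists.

LTS(P): 4 reachable states
  m0 = a.(0\{b}\{b} + b.a.0) ⊢ =a=> m1
  m1 = 0\{b}\{b} + b.a.0 ⊢ =b=> m2
  m2 = a.0 ⊢ =a=> m3
  m3 = 0 ⊢ deadlocked
LTS(Q): 3 reachable states
  n0 = 0\{b}\{b} + b.a.0 ⊢ =b=> n1
  n1 = a.0 ⊢ =a=> n2
  n2 = 0 ⊢ deadlocked
Coarsest stable partition (strong bisimilarity classes):
  B0 = {m0}
  B1 = {m1, n0}
  B2 = {m2, n1}
  B3 = {m3, n2}
m0 ∈ B0, n0 ∈ B1 → different blocks

P ≁ Q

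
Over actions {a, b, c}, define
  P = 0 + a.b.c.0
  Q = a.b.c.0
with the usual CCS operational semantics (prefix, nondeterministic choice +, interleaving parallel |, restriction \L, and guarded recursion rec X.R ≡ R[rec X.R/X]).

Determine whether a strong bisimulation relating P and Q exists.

P's transition system — 4 states:
  m0 = 0 + a.b.c.0 ⊢ -a-> m1
  m1 = b.c.0 ⊢ -b-> m2
  m2 = c.0 ⊢ -c-> m3
  m3 = 0 ⊢ (no moves)
Q's transition system — 4 states:
  n0 = a.b.c.0 ⊢ -a-> n1
  n1 = b.c.0 ⊢ -b-> n2
  n2 = c.0 ⊢ -c-> n3
  n3 = 0 ⊢ (no moves)
Bisimilarity quotient blocks:
  B0 = {m0, n0}
  B1 = {m1, n1}
  B2 = {m2, n2}
  B3 = {m3, n3}
m0 ∈ B0, n0 ∈ B0 → same block

bisimilar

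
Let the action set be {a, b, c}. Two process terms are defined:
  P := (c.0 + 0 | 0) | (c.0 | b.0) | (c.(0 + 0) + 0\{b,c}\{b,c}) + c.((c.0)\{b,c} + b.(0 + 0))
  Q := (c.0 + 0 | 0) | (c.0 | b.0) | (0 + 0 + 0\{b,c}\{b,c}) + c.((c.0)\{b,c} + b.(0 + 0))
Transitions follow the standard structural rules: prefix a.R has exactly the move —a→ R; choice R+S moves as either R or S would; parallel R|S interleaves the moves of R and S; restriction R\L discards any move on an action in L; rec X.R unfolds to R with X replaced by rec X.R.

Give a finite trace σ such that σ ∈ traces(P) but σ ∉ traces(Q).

ccc

P's transition system — 18 states:
  u0 = (c.0 + 0 | 0) | (c.0 | b.0) | (c.(0 + 0) + 0\{b,c}\{b,c}) + c.((c.0)\{b,c} + b.(0 + 0)) → ··b··> u1, ··c··> u2, ··c··> u3, ··c··> u4, ··c··> u5
  u1 = (c.0 + 0 | 0) | (c.0 | 0) | (c.(0 + 0) + 0\{b,c}\{b,c}) → ··c··> u6, ··c··> u7, ··c··> u8
  u2 = (c.0 + 0 | 0) | (0 | b.0) | (c.(0 + 0) + 0\{b,c}\{b,c}) → ··b··> u6, ··c··> u10, ··c··> u9
  u3 = (c.0 + 0 | 0) | (c.0 | b.0) | (0 + 0) → ··b··> u7, ··c··> u11, ··c··> u9
  u4 = (c.0)\{b,c} + b.(0 + 0) → ··b··> u12
  u5 = 0 | (c.0 | b.0) | (c.(0 + 0) + 0\{b,c}\{b,c}) → ··b··> u8, ··c··> u10, ··c··> u11
  u6 = (c.0 + 0 | 0) | (0 | 0) | (c.(0 + 0) + 0\{b,c}\{b,c}) → ··c··> u13, ··c··> u14
  u7 = (c.0 + 0 | 0) | (c.0 | 0) | (0 + 0) → ··c··> u13, ··c··> u15
  u8 = 0 | (c.0 | 0) | (c.(0 + 0) + 0\{b,c}\{b,c}) → ··c··> u14, ··c··> u15
  u9 = (c.0 + 0 | 0) | (0 | b.0) | (0 + 0) → ··b··> u13, ··c··> u16
  u10 = 0 | (0 | b.0) | (c.(0 + 0) + 0\{b,c}\{b,c}) → ··b··> u14, ··c··> u16
  u11 = 0 | (c.0 | b.0) | (0 + 0) → ··b··> u15, ··c··> u16
  u12 = 0 + 0 → ·
  u13 = (c.0 + 0 | 0) | (0 | 0) | (0 + 0) → ··c··> u17
  u14 = 0 | (0 | 0) | (c.(0 + 0) + 0\{b,c}\{b,c}) → ··c··> u17
  u15 = 0 | (c.0 | 0) | (0 + 0) → ··c··> u17
  u16 = 0 | (0 | b.0) | (0 + 0) → ··b··> u17
  u17 = 0 | (0 | 0) | (0 + 0) → ·
Q's transition system — 10 states:
  v0 = (c.0 + 0 | 0) | (c.0 | b.0) | (0 + 0 + 0\{b,c}\{b,c}) + c.((c.0)\{b,c} + b.(0 + 0)) → ··b··> v1, ··c··> v2, ··c··> v3, ··c··> v4
  v1 = (c.0 + 0 | 0) | (c.0 | 0) | (0 + 0 + 0\{b,c}\{b,c}) → ··c··> v5, ··c··> v6
  v2 = (c.0 + 0 | 0) | (0 | b.0) | (0 + 0 + 0\{b,c}\{b,c}) → ··b··> v5, ··c··> v7
  v3 = (c.0)\{b,c} + b.(0 + 0) → ··b··> v8
  v4 = 0 | (c.0 | b.0) | (0 + 0 + 0\{b,c}\{b,c}) → ··b··> v6, ··c··> v7
  v5 = (c.0 + 0 | 0) | (0 | 0) | (0 + 0 + 0\{b,c}\{b,c}) → ··c··> v9
  v6 = 0 | (c.0 | 0) | (0 + 0 + 0\{b,c}\{b,c}) → ··c··> v9
  v7 = 0 | (0 | b.0) | (0 + 0 + 0\{b,c}\{b,c}) → ··b··> v9
  v8 = 0 + 0 → ·
  v9 = 0 | (0 | 0) | (0 + 0 + 0\{b,c}\{b,c}) → ·
Run σ = ⟨ccc⟩ on P: start {u0}
  step 1 (c): {u2, u3, u4, u5}
  step 2 (c): {u10, u11, u9}
  step 3 (c): {u16}
  — P admits the full trace.
Run σ = ⟨ccc⟩ on Q: start {v0}
  step 1 (c): {v2, v3, v4}
  step 2 (c): {v7}
  step 3 (c): ∅  — Q cannot continue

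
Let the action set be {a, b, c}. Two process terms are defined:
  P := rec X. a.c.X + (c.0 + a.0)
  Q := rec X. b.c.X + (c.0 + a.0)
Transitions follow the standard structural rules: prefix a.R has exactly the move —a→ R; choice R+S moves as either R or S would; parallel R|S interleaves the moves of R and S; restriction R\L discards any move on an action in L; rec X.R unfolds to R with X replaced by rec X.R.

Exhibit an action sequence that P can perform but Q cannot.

ac

P's transition system — 3 states:
  m0 = rec X. a.c.X + (c.0 + a.0) → -a-> m1, -a-> m2, -c-> m1
  m1 = 0 → ∅
  m2 = c.(rec X. a.c.X + (c.0 + a.0)) → -c-> m0
Q's transition system — 3 states:
  n0 = rec X. b.c.X + (c.0 + a.0) → -a-> n1, -b-> n2, -c-> n1
  n1 = 0 → ∅
  n2 = c.(rec X. b.c.X + (c.0 + a.0)) → -c-> n0
Trace ⟨ac⟩ through P, begin at {m0}:
  after a @ step 1: {m1, m2}
  after c @ step 2: {m0}
  — P admits the full trace.
Trace ⟨ac⟩ through Q, begin at {n0}:
  after a @ step 1: {n1}
  after c @ step 2: ∅  — Q cannot continue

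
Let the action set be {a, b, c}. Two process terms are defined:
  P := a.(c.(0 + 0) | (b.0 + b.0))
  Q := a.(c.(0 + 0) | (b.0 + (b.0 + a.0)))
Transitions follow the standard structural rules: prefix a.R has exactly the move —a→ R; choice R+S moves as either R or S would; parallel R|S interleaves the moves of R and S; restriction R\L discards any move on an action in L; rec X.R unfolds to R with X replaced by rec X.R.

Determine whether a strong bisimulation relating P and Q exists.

P's transition system — 5 states:
  u0 = a.(c.(0 + 0) | (b.0 + b.0)) has moves —a→ u1
  u1 = c.(0 + 0) | (b.0 + b.0) has moves —b→ u2, —c→ u3
  u2 = c.(0 + 0) | 0 has moves —c→ u4
  u3 = (0 + 0) | (b.0 + b.0) has moves —b→ u4
  u4 = (0 + 0) | 0 has moves (no moves)
Q's transition system — 5 states:
  v0 = a.(c.(0 + 0) | (b.0 + (b.0 + a.0))) has moves —a→ v1
  v1 = c.(0 + 0) | (b.0 + (b.0 + a.0)) has moves —a→ v2, —b→ v2, —c→ v3
  v2 = c.(0 + 0) | 0 has moves —c→ v4
  v3 = (0 + 0) | (b.0 + (b.0 + a.0)) has moves —a→ v4, —b→ v4
  v4 = (0 + 0) | 0 has moves (no moves)
Coarsest stable partition (strong bisimilarity classes):
  B0 = {u0}
  B1 = {u1}
  B2 = {u3}
  B3 = {u4, v4}
  B4 = {u2, v2}
  B5 = {v0}
  B6 = {v1}
  B7 = {v3}
u0 ∈ B0, v0 ∈ B5 → different blocks

not bisimilar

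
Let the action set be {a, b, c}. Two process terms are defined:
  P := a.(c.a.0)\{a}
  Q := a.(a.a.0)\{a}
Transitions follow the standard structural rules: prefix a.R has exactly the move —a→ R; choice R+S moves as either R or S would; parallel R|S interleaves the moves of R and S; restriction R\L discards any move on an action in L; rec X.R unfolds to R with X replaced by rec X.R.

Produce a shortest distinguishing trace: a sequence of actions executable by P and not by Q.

ac

LTS(P): 3 reachable states
  m0 = a.(c.a.0)\{a} has moves ··a··> m1
  m1 = (c.a.0)\{a} has moves ··c··> m2
  m2 = (a.0)\{a} has moves (no moves)
LTS(Q): 2 reachable states
  n0 = a.(a.a.0)\{a} has moves ··a··> n1
  n1 = (a.a.0)\{a} has moves (no moves)
Run σ = ⟨ac⟩ on P: start {m0}
  step 1 (a): {m1}
  step 2 (c): {m2}
  ✓ P
Run σ = ⟨ac⟩ on Q: start {n0}
  step 1 (a): {n1}
  step 2 (c): ∅ (Q stuck)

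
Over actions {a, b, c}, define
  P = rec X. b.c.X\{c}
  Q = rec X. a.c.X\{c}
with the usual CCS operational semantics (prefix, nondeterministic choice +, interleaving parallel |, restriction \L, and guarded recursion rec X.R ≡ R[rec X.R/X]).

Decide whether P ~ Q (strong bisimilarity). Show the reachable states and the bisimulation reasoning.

LTS(P): 4 reachable states
  u0 = rec X. b.c.X\{c} has moves —b→ u1
  u1 = c.(rec X. b.c.X\{c})\{c} has moves —c→ u2
  u2 = (rec X. b.c.X\{c})\{c} has moves —b→ u3
  u3 = (c.(rec X. b.c.X\{c})\{c})\{c} has moves stopped
LTS(Q): 4 reachable states
  v0 = rec X. a.c.X\{c} has moves —a→ v1
  v1 = c.(rec X. a.c.X\{c})\{c} has moves —c→ v2
  v2 = (rec X. a.c.X\{c})\{c} has moves —a→ v3
  v3 = (c.(rec X. a.c.X\{c})\{c})\{c} has moves stopped
Bisimilarity quotient blocks:
  B0 = {u0}
  B1 = {u1}
  B2 = {u2}
  B3 = {u3, v3}
  B4 = {v0}
  B5 = {v1}
  B6 = {v2}
u0 ∈ B0, v0 ∈ B4 → different blocks

NO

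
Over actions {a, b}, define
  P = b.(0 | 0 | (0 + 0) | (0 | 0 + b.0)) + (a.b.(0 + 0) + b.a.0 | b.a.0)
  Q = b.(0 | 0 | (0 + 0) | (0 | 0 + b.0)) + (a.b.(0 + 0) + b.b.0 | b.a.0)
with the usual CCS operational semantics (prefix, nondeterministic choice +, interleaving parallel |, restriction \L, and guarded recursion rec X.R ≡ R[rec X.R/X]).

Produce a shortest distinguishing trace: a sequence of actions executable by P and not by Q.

P's transition system — 13 states:
  p0 = b.(0 | 0 | (0 + 0) | (0 | 0 + b.0)) + (a.b.(0 + 0) + b.a.0 | b.a.0) has moves ··a··> p1, ··b··> p2, ··b··> p3, ··b··> p4
  p1 = b.(0 + 0) has moves ··b··> p5
  p2 = 0 | 0 | (0 + 0) | (0 | 0 + b.0) has moves ··b··> p6
  p3 = a.0 | b.a.0 has moves ··a··> p7, ··b··> p8
  p4 = b.a.0 | a.0 has moves ··a··> p9, ··b··> p8
  p5 = 0 + 0 has moves ∅
  p6 = 0 | 0 | (0 + 0) | 0 has moves ∅
  p7 = 0 | b.a.0 has moves ··b··> p10
  p8 = a.0 | a.0 has moves ··a··> p10, ··a··> p11
  p9 = b.a.0 | 0 has moves ··b··> p11
  p10 = 0 | a.0 has moves ··a··> p12
  p11 = a.0 | 0 has moves ··a··> p12
  p12 = 0 | 0 has moves ∅
Q's transition system — 13 states:
  q0 = b.(0 | 0 | (0 + 0) | (0 | 0 + b.0)) + (a.b.(0 + 0) + b.b.0 | b.a.0) has moves ··a··> q1, ··b··> q2, ··b··> q3, ··b··> q4
  q1 = b.(0 + 0) has moves ··b··> q5
  q2 = 0 | 0 | (0 + 0) | (0 | 0 + b.0) has moves ··b··> q6
  q3 = b.0 | b.a.0 has moves ··b··> q7, ··b··> q8
  q4 = b.b.0 | a.0 has moves ··a··> q9, ··b··> q8
  q5 = 0 + 0 has moves ∅
  q6 = 0 | 0 | (0 + 0) | 0 has moves ∅
  q7 = 0 | b.a.0 has moves ··b··> q10
  q8 = b.0 | a.0 has moves ··a··> q11, ··b··> q10
  q9 = b.b.0 | 0 has moves ··b··> q11
  q10 = 0 | a.0 has moves ··a··> q12
  q11 = b.0 | 0 has moves ··b··> q12
  q12 = 0 | 0 has moves ∅
Trace ⟨baba⟩ through P, begin at {p0}:
  [1] b ⇒ {p2, p3, p4}
  [2] a ⇒ {p7, p9}
  [3] b ⇒ {p10, p11}
  [4] a ⇒ {p12}
  — P admits the full trace.
Trace ⟨baba⟩ through Q, begin at {q0}:
  [1] b ⇒ {q2, q3, q4}
  [2] a ⇒ {q9}
  [3] b ⇒ {q11}
  [4] a ⇒ ∅  — Q cannot continue

baba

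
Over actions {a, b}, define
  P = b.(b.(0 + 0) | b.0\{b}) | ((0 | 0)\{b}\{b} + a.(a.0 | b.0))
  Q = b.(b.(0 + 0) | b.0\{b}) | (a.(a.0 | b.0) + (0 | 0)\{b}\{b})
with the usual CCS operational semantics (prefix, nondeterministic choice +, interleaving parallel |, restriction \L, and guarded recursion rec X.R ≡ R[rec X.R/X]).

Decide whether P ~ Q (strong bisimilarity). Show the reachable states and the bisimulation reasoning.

bisimilar

Reachable graph of P (25 states):
  m0 = b.(b.(0 + 0) | b.0\{b}) | ((0 | 0)\{b}\{b} + a.(a.0 | b.0)) has moves -a-> m1, -b-> m2
  m1 = b.(b.(0 + 0) | b.0\{b}) | (a.0 | b.0) has moves -a-> m3, -b-> m4, -b-> m5
  m2 = b.(0 + 0) | b.0\{b} | ((0 | 0)\{b}\{b} + a.(a.0 | b.0)) has moves -a-> m4, -b-> m6, -b-> m7
  m3 = b.(b.(0 + 0) | b.0\{b}) | (0 | b.0) has moves -b-> m8, -b-> m9
  m4 = b.(0 + 0) | b.0\{b} | (a.0 | b.0) has moves -a-> m8, -b-> m10, -b-> m11, -b-> m12
  m5 = b.(b.(0 + 0) | b.0\{b}) | (a.0 | 0) has moves -a-> m9, -b-> m12
  m6 = (0 + 0) | b.0\{b} | ((0 | 0)\{b}\{b} + a.(a.0 | b.0)) has moves -a-> m10, -b-> m13
  m7 = b.(0 + 0) | 0\{b} | ((0 | 0)\{b}\{b} + a.(a.0 | b.0)) has moves -a-> m11, -b-> m13
  m8 = b.(0 + 0) | b.0\{b} | (0 | b.0) has moves -b-> m14, -b-> m15, -b-> m16
  m9 = b.(b.(0 + 0) | b.0\{b}) | (0 | 0) has moves -b-> m16
  m10 = (0 + 0) | b.0\{b} | (a.0 | b.0) has moves -a-> m14, -b-> m17, -b-> m18
  m11 = b.(0 + 0) | 0\{b} | (a.0 | b.0) has moves -a-> m15, -b-> m17, -b-> m19
  m12 = b.(0 + 0) | b.0\{b} | (a.0 | 0) has moves -a-> m16, -b-> m18, -b-> m19
  m13 = (0 + 0) | 0\{b} | ((0 | 0)\{b}\{b} + a.(a.0 | b.0)) has moves -a-> m17
  m14 = (0 + 0) | b.0\{b} | (0 | b.0) has moves -b-> m20, -b-> m21
  m15 = b.(0 + 0) | 0\{b} | (0 | b.0) has moves -b-> m20, -b-> m22
  m16 = b.(0 + 0) | b.0\{b} | (0 | 0) has moves -b-> m21, -b-> m22
  m17 = (0 + 0) | 0\{b} | (a.0 | b.0) has moves -a-> m20, -b-> m23
  m18 = (0 + 0) | b.0\{b} | (a.0 | 0) has moves -a-> m21, -b-> m23
  m19 = b.(0 + 0) | 0\{b} | (a.0 | 0) has moves -a-> m22, -b-> m23
  m20 = (0 + 0) | 0\{b} | (0 | b.0) has moves -b-> m24
  m21 = (0 + 0) | b.0\{b} | (0 | 0) has moves -b-> m24
  m22 = b.(0 + 0) | 0\{b} | (0 | 0) has moves -b-> m24
  m23 = (0 + 0) | 0\{b} | (a.0 | 0) has moves -a-> m24
  m24 = (0 + 0) | 0\{b} | (0 | 0) has moves (no moves)
Reachable graph of Q (25 states):
  n0 = b.(b.(0 + 0) | b.0\{b}) | (a.(a.0 | b.0) + (0 | 0)\{b}\{b}) has moves -a-> n1, -b-> n2
  n1 = b.(b.(0 + 0) | b.0\{b}) | (a.0 | b.0) has moves -a-> n3, -b-> n4, -b-> n5
  n2 = b.(0 + 0) | b.0\{b} | (a.(a.0 | b.0) + (0 | 0)\{b}\{b}) has moves -a-> n4, -b-> n6, -b-> n7
  n3 = b.(b.(0 + 0) | b.0\{b}) | (0 | b.0) has moves -b-> n8, -b-> n9
  n4 = b.(0 + 0) | b.0\{b} | (a.0 | b.0) has moves -a-> n8, -b-> n10, -b-> n11, -b-> n12
  n5 = b.(b.(0 + 0) | b.0\{b}) | (a.0 | 0) has moves -a-> n9, -b-> n12
  n6 = (0 + 0) | b.0\{b} | (a.(a.0 | b.0) + (0 | 0)\{b}\{b}) has moves -a-> n10, -b-> n13
  n7 = b.(0 + 0) | 0\{b} | (a.(a.0 | b.0) + (0 | 0)\{b}\{b}) has moves -a-> n11, -b-> n13
  n8 = b.(0 + 0) | b.0\{b} | (0 | b.0) has moves -b-> n14, -b-> n15, -b-> n16
  n9 = b.(b.(0 + 0) | b.0\{b}) | (0 | 0) has moves -b-> n16
  n10 = (0 + 0) | b.0\{b} | (a.0 | b.0) has moves -a-> n14, -b-> n17, -b-> n18
  n11 = b.(0 + 0) | 0\{b} | (a.0 | b.0) has moves -a-> n15, -b-> n17, -b-> n19
  n12 = b.(0 + 0) | b.0\{b} | (a.0 | 0) has moves -a-> n16, -b-> n18, -b-> n19
  n13 = (0 + 0) | 0\{b} | (a.(a.0 | b.0) + (0 | 0)\{b}\{b}) has moves -a-> n17
  n14 = (0 + 0) | b.0\{b} | (0 | b.0) has moves -b-> n20, -b-> n21
  n15 = b.(0 + 0) | 0\{b} | (0 | b.0) has moves -b-> n20, -b-> n22
  n16 = b.(0 + 0) | b.0\{b} | (0 | 0) has moves -b-> n21, -b-> n22
  n17 = (0 + 0) | 0\{b} | (a.0 | b.0) has moves -a-> n20, -b-> n23
  n18 = (0 + 0) | b.0\{b} | (a.0 | 0) has moves -a-> n21, -b-> n23
  n19 = b.(0 + 0) | 0\{b} | (a.0 | 0) has moves -a-> n22, -b-> n23
  n20 = (0 + 0) | 0\{b} | (0 | b.0) has moves -b-> n24
  n21 = (0 + 0) | b.0\{b} | (0 | 0) has moves -b-> n24
  n22 = b.(0 + 0) | 0\{b} | (0 | 0) has moves -b-> n24
  n23 = (0 + 0) | 0\{b} | (a.0 | 0) has moves -a-> n24
  n24 = (0 + 0) | 0\{b} | (0 | 0) has moves (no moves)
Bisimilarity quotient blocks:
  B0 = {m0, n0}
  B1 = {m2, n2}
  B2 = {m4, m5, n4, n5}
  B3 = {m10, m11, m12, n10, n11, n12}
  B4 = {m14, m15, m16, n14, n15, n16}
  B5 = {m20, m21, m22, n20, n21, n22}
  B6 = {m24, n24}
  B7 = {m17, m18, m19, n17, n18, n19}
  B8 = {m23, n23}
  B9 = {m8, m9, n8, n9}
  B10 = {m6, m7, n6, n7}
  B11 = {m13, n13}
  B12 = {m1, n1}
  B13 = {m3, n3}
m0 ∈ B0, n0 ∈ B0 → same block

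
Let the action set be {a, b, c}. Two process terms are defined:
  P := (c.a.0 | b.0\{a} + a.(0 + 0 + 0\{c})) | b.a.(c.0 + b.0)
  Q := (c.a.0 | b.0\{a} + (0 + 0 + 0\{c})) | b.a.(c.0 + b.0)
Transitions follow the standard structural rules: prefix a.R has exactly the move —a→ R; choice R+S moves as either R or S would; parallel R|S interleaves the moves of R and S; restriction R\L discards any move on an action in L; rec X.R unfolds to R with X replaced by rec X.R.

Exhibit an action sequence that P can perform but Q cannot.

P's transition system — 28 states:
  s0 = (c.a.0 | b.0\{a} + a.(0 + 0 + 0\{c})) | b.a.(c.0 + b.0) :: —a→ s1, —b→ s2, —b→ s3, —c→ s4
  s1 = (0 + 0 + 0\{c}) | b.a.(c.0 + b.0) :: —b→ s5
  s2 = (c.a.0 | b.0\{a} + a.(0 + 0 + 0\{c})) | a.(c.0 + b.0) :: —a→ s5, —a→ s6, —b→ s7, —c→ s8
  s3 = c.a.0 | 0\{a} | b.a.(c.0 + b.0) :: —b→ s7, —c→ s9
  s4 = a.0 | b.0\{a} | b.a.(c.0 + b.0) :: —a→ s10, —b→ s8, —b→ s9
  s5 = (0 + 0 + 0\{c}) | a.(c.0 + b.0) :: —a→ s11
  s6 = (c.a.0 | b.0\{a} + a.(0 + 0 + 0\{c})) | (c.0 + b.0) :: —a→ s11, —b→ s12, —b→ s13, —c→ s12, —c→ s14
  s7 = c.a.0 | 0\{a} | a.(c.0 + b.0) :: —a→ s13, —c→ s15
  s8 = a.0 | b.0\{a} | a.(c.0 + b.0) :: —a→ s14, —a→ s16, —b→ s15
  s9 = a.0 | 0\{a} | b.a.(c.0 + b.0) :: —a→ s17, —b→ s15
  s10 = 0 | b.0\{a} | b.a.(c.0 + b.0) :: —b→ s16, —b→ s17
  s11 = (0 + 0 + 0\{c}) | (c.0 + b.0) :: —b→ s18, —c→ s18
  s12 = (c.a.0 | b.0\{a} + a.(0 + 0 + 0\{c})) | 0 :: —a→ s18, —b→ s19, —c→ s20
  s13 = c.a.0 | 0\{a} | (c.0 + b.0) :: —b→ s19, —c→ s19, —c→ s21
  s14 = a.0 | b.0\{a} | (c.0 + b.0) :: —a→ s22, —b→ s20, —b→ s21, —c→ s20
  s15 = a.0 | 0\{a} | a.(c.0 + b.0) :: —a→ s21, —a→ s23
  s16 = 0 | b.0\{a} | a.(c.0 + b.0) :: —a→ s22, —b→ s23
  s17 = 0 | 0\{a} | b.a.(c.0 + b.0) :: —b→ s23
  s18 = (0 + 0 + 0\{c}) | 0 :: deadlocked
  s19 = c.a.0 | 0\{a} | 0 :: —c→ s24
  s20 = a.0 | b.0\{a} | 0 :: —a→ s25, —b→ s24
  s21 = a.0 | 0\{a} | (c.0 + b.0) :: —a→ s26, —b→ s24, —c→ s24
  s22 = 0 | b.0\{a} | (c.0 + b.0) :: —b→ s25, —b→ s26, —c→ s25
  s23 = 0 | 0\{a} | a.(c.0 + b.0) :: —a→ s26
  s24 = a.0 | 0\{a} | 0 :: —a→ s27
  s25 = 0 | b.0\{a} | 0 :: —b→ s27
  s26 = 0 | 0\{a} | (c.0 + b.0) :: —b→ s27, —c→ s27
  s27 = 0 | 0\{a} | 0 :: deadlocked
Q's transition system — 24 states:
  t0 = (c.a.0 | b.0\{a} + (0 + 0 + 0\{c})) | b.a.(c.0 + b.0) :: —b→ t1, —b→ t2, —c→ t3
  t1 = (c.a.0 | b.0\{a} + (0 + 0 + 0\{c})) | a.(c.0 + b.0) :: —a→ t4, —b→ t5, —c→ t6
  t2 = c.a.0 | 0\{a} | b.a.(c.0 + b.0) :: —b→ t5, —c→ t7
  t3 = a.0 | b.0\{a} | b.a.(c.0 + b.0) :: —a→ t8, —b→ t6, —b→ t7
  t4 = (c.a.0 | b.0\{a} + (0 + 0 + 0\{c})) | (c.0 + b.0) :: —b→ t10, —b→ t9, —c→ t11, —c→ t9
  t5 = c.a.0 | 0\{a} | a.(c.0 + b.0) :: —a→ t10, —c→ t12
  t6 = a.0 | b.0\{a} | a.(c.0 + b.0) :: —a→ t11, —a→ t13, —b→ t12
  t7 = a.0 | 0\{a} | b.a.(c.0 + b.0) :: —a→ t14, —b→ t12
  t8 = 0 | b.0\{a} | b.a.(c.0 + b.0) :: —b→ t13, —b→ t14
  t9 = (c.a.0 | b.0\{a} + (0 + 0 + 0\{c})) | 0 :: —b→ t15, —c→ t16
  t10 = c.a.0 | 0\{a} | (c.0 + b.0) :: —b→ t15, —c→ t15, —c→ t17
  t11 = a.0 | b.0\{a} | (c.0 + b.0) :: —a→ t18, —b→ t16, —b→ t17, —c→ t16
  t12 = a.0 | 0\{a} | a.(c.0 + b.0) :: —a→ t17, —a→ t19
  t13 = 0 | b.0\{a} | a.(c.0 + b.0) :: —a→ t18, —b→ t19
  t14 = 0 | 0\{a} | b.a.(c.0 + b.0) :: —b→ t19
  t15 = c.a.0 | 0\{a} | 0 :: —c→ t20
  t16 = a.0 | b.0\{a} | 0 :: —a→ t21, —b→ t20
  t17 = a.0 | 0\{a} | (c.0 + b.0) :: —a→ t22, —b→ t20, —c→ t20
  t18 = 0 | b.0\{a} | (c.0 + b.0) :: —b→ t21, —b→ t22, —c→ t21
  t19 = 0 | 0\{a} | a.(c.0 + b.0) :: —a→ t22
  t20 = a.0 | 0\{a} | 0 :: —a→ t23
  t21 = 0 | b.0\{a} | 0 :: —b→ t23
  t22 = 0 | 0\{a} | (c.0 + b.0) :: —b→ t23, —c→ t23
  t23 = 0 | 0\{a} | 0 :: deadlocked
Run σ = ⟨a⟩ on P: start {s0}
  step 1 (a): {s1}
  P completes σ.
Run σ = ⟨a⟩ on Q: start {t0}
  step 1 (a): no successor for Q

a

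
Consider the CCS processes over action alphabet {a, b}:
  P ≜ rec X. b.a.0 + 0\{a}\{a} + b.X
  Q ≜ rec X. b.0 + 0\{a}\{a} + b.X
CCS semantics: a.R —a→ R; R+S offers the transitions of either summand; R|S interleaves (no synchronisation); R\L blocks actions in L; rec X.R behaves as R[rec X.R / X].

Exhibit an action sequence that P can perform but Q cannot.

Reachable graph of P (3 states):
  m0 = rec X. b.a.0 + 0\{a}\{a} + b.X → --b--▸ m0, --b--▸ m1
  m1 = a.0 → --a--▸ m2
  m2 = 0 → (no moves)
Reachable graph of Q (2 states):
  n0 = rec X. b.0 + 0\{a}\{a} + b.X → --b--▸ n0, --b--▸ n1
  n1 = 0 → (no moves)
Trace ⟨ba⟩ through P, begin at {m0}:
  [1] b ⇒ {m0, m1}
  [2] a ⇒ {m2}
  P completes σ.
Trace ⟨ba⟩ through Q, begin at {n0}:
  [1] b ⇒ {n0, n1}
  [2] a ⇒ ∅ (Q stuck)

ba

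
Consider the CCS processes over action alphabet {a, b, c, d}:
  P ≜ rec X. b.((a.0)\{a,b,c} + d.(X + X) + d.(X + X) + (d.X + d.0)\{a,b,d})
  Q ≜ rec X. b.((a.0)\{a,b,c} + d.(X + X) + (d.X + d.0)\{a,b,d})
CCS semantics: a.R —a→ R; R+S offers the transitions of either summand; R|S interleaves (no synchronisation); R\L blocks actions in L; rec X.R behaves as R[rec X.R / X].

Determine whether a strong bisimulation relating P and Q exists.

LTS(P): 3 reachable states
  s0 = rec X. b.((a.0)\{a,b,c} + d.(X + X) + d.(X + X) + (d.X + d.0)\{a,b,d}) | =b=> s1
  s1 = (a.0)\{a,b,c} + d.((rec X. b.((a.0)\{a,b,c} + d.(X + X) + d.(X + X) + (d.X + d.0)\{a,b,d})) + (rec X. b.((a.0)\{a,b,c} + d.(X + X) + d.(X + X) + (d.X + d.0)\{a,b,d}))) + d.((rec X. b.((a.0)\{a,b,c} + d.(X + X) + d.(X + X) + (d.X + d.0)\{a,b,d})) + (rec X. b.((a.0)\{a,b,c} + d.(X + X) + d.(X + X) + (d.X + d.0)\{a,b,d}))) + (d.(rec X. b.((a.0)\{a,b,c} + d.(X + X) + d.(X + X) + (d.X + d.0)\{a,b,d})) + d.0)\{a,b,d} | =d=> s2
  s2 = (rec X. b.((a.0)\{a,b,c} + d.(X + X) + d.(X + X) + (d.X + d.0)\{a,b,d})) + (rec X. b.((a.0)\{a,b,c} + d.(X + X) + d.(X + X) + (d.X + d.0)\{a,b,d})) | =b=> s1
LTS(Q): 3 reachable states
  t0 = rec X. b.((a.0)\{a,b,c} + d.(X + X) + (d.X + d.0)\{a,b,d}) | =b=> t1
  t1 = (a.0)\{a,b,c} + d.((rec X. b.((a.0)\{a,b,c} + d.(X + X) + (d.X + d.0)\{a,b,d})) + (rec X. b.((a.0)\{a,b,c} + d.(X + X) + (d.X + d.0)\{a,b,d}))) + (d.(rec X. b.((a.0)\{a,b,c} + d.(X + X) + (d.X + d.0)\{a,b,d})) + d.0)\{a,b,d} | =d=> t2
  t2 = (rec X. b.((a.0)\{a,b,c} + d.(X + X) + (d.X + d.0)\{a,b,d})) + (rec X. b.((a.0)\{a,b,c} + d.(X + X) + (d.X + d.0)\{a,b,d})) | =b=> t1
Partition-refinement fixed point:
  B0 = {s0, s2, t0, t2}
  B1 = {s1, t1}
s0 ∈ B0, t0 ∈ B0 → same block

bisimilar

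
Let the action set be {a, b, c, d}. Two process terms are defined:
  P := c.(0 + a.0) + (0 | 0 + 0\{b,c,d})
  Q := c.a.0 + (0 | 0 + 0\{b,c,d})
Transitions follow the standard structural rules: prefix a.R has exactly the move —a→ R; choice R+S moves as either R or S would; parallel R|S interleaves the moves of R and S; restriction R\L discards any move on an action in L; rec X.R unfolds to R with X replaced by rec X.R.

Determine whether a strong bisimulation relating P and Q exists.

bisimilar

P's transition system — 3 states:
  p0 = c.(0 + a.0) + (0 | 0 + 0\{b,c,d}) has moves --c--▸ p1
  p1 = 0 + a.0 has moves --a--▸ p2
  p2 = 0 has moves ·
Q's transition system — 3 states:
  q0 = c.a.0 + (0 | 0 + 0\{b,c,d}) has moves --c--▸ q1
  q1 = a.0 has moves --a--▸ q2
  q2 = 0 has moves ·
Bisimilarity quotient blocks:
  B0 = {p0, q0}
  B1 = {p1, q1}
  B2 = {p2, q2}
p0 ∈ B0, q0 ∈ B0 → same block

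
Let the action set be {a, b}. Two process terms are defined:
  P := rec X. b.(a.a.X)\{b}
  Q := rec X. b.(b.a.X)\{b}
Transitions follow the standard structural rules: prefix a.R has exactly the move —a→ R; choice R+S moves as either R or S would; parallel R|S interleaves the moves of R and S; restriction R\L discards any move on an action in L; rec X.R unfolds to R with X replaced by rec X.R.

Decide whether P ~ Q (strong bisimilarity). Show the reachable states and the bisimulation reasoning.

P ≁ Q

P's transition system — 4 states:
  m0 = rec X. b.(a.a.X)\{b} has moves =b=> m1
  m1 = (a.a.(rec X. b.(a.a.X)\{b}))\{b} has moves =a=> m2
  m2 = (a.(rec X. b.(a.a.X)\{b}))\{b} has moves =a=> m3
  m3 = (rec X. b.(a.a.X)\{b})\{b} has moves ·
Q's transition system — 2 states:
  n0 = rec X. b.(b.a.X)\{b} has moves =b=> n1
  n1 = (b.a.(rec X. b.(b.a.X)\{b}))\{b} has moves ·
Coarsest stable partition (strong bisimilarity classes):
  B0 = {m0}
  B1 = {m1}
  B2 = {m2}
  B3 = {m3, n1}
  B4 = {n0}
m0 ∈ B0, n0 ∈ B4 → different blocks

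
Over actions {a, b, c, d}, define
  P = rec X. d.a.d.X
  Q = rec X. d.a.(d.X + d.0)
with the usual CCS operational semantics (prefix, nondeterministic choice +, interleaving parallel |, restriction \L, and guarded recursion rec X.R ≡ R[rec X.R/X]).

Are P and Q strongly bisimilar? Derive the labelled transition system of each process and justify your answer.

LTS(P): 3 reachable states
  u0 = rec X. d.a.d.X :: -d-> u1
  u1 = a.d.(rec X. d.a.d.X) :: -a-> u2
  u2 = d.(rec X. d.a.d.X) :: -d-> u0
LTS(Q): 4 reachable states
  v0 = rec X. d.a.(d.X + d.0) :: -d-> v1
  v1 = a.(d.(rec X. d.a.(d.X + d.0)) + d.0) :: -a-> v2
  v2 = d.(rec X. d.a.(d.X + d.0)) + d.0 :: -d-> v0, -d-> v3
  v3 = 0 :: deadlocked
Partition-refinement fixed point:
  B0 = {u0}
  B1 = {u1}
  B2 = {u2}
  B3 = {v0}
  B4 = {v1}
  B5 = {v2}
  B6 = {v3}
u0 ∈ B0, v0 ∈ B3 → different blocks

not bisimilar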